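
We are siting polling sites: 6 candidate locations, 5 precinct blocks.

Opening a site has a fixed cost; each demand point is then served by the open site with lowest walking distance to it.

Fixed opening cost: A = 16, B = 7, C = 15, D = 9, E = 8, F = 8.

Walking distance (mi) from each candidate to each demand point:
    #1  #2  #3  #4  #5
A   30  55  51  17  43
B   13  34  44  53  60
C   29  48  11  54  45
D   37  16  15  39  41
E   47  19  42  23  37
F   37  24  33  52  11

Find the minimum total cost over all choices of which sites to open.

Open {B, D, E, F}: assign each demand point to its cheapest open site.
  #1→B 13, #2→D 16, #3→D 15, #4→E 23, #5→F 11
  walking distance 78, fixed 32 → total 110.
Compare {A, B, D, F}: walking distance 72 + fixed 40 = 112.
Compare {B, C, E, F}: walking distance 77 + fixed 38 = 115.
Compare {B, D, F}: walking distance 94 + fixed 24 = 118.
All other subsets cost ≥ 112. Minimum total cost: 110.

110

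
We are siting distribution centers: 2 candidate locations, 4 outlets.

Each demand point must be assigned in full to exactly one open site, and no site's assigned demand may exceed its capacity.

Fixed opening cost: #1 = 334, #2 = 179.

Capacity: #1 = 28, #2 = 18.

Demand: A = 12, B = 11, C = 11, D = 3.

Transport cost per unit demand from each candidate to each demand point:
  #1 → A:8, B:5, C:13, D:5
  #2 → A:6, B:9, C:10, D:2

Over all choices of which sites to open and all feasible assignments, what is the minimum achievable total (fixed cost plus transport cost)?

Open {#1, #2}; cheapest assignment that respects the capacities:
  #1 (cap 28, load 23): A, B — cost 12×8 + 11×5 = 151
  #2 (cap 18, load 14): C, D — cost 11×10 + 3×2 = 116
  Shipping 267, fixed 513 → total 780.
  Any other capacity-feasible assignment to {#1, #2} ships for at least 267.
Total demand is 37 and no other set of sites has combined capacity ≥ 37, so {#1, #2} is the only feasible choice of open sites. Minimum: 780.

780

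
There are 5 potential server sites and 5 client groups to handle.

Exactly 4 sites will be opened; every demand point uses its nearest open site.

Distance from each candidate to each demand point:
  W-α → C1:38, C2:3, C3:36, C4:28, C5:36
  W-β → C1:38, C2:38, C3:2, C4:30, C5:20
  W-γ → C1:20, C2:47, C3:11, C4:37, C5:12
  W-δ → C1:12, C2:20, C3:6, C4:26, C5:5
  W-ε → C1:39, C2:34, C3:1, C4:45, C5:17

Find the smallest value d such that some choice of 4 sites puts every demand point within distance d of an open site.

26

Open {W-α, W-β, W-γ, W-δ}.
  Farthest demand point is C4 at distance 26 (to W-δ); all others are ≤ 26.
With {W-α, W-β, W-δ, W-ε} the worst case is 26.
With {W-α, W-γ, W-δ, W-ε} the worst case is 26.
No size-4 selection achieves below 26.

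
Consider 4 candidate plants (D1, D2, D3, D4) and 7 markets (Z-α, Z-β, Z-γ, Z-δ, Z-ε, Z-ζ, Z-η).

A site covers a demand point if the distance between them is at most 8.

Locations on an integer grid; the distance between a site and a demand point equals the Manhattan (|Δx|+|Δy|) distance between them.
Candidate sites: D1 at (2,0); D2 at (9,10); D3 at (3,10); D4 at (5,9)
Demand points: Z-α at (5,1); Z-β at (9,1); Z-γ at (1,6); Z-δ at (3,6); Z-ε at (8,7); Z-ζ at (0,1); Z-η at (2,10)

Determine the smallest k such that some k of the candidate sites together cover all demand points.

2

Coverage sets (demand points within 8 of each site):
  D1: {Z-α, Z-β, Z-γ, Z-δ, Z-ζ}
  D2: {Z-ε, Z-η}
  D3: {Z-γ, Z-δ, Z-ε, Z-η}
  D4: {Z-α, Z-γ, Z-δ, Z-ε, Z-η}
No single site covers all 7 demand points.
But {D1, D2} covers everything, so the minimum is 2.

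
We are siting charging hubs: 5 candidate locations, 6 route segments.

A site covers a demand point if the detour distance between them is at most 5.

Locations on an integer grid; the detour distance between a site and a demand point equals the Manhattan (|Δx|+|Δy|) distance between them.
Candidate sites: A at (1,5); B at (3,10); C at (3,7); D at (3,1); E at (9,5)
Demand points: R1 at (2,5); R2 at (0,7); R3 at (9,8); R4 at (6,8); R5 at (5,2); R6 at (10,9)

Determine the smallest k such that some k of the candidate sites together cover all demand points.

3

Coverage sets (demand points within 5 of each site):
  A: {R1, R2}
  B: {R4}
  C: {R1, R2, R4}
  D: {R1, R5}
  E: {R3, R6}
No 2 sites suffice: every size-2 union leaves at least one demand point uncovered.
But {C, D, E} covers everything, so the minimum is 3.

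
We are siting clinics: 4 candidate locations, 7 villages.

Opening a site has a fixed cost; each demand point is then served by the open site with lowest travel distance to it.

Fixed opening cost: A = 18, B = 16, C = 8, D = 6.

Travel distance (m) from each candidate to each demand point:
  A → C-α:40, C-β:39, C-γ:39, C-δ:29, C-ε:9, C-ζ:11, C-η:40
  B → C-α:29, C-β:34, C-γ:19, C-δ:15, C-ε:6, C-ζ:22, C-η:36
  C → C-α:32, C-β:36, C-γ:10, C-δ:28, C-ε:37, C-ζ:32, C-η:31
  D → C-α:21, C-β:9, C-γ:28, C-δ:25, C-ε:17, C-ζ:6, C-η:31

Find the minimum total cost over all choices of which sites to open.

Open {B, C, D}: assign each demand point to its cheapest open site.
  C-α→D 21, C-β→D 9, C-γ→C 10, C-δ→B 15, C-ε→B 6, C-ζ→D 6, C-η→C 31
  travel distance 98, fixed 30 → total 128.
Compare {B, D}: travel distance 107 + fixed 22 = 129.
Compare {C, D}: travel distance 119 + fixed 14 = 133.
Compare {D}: travel distance 137 + fixed 6 = 143.
All other subsets cost ≥ 129. Minimum total cost: 128.

128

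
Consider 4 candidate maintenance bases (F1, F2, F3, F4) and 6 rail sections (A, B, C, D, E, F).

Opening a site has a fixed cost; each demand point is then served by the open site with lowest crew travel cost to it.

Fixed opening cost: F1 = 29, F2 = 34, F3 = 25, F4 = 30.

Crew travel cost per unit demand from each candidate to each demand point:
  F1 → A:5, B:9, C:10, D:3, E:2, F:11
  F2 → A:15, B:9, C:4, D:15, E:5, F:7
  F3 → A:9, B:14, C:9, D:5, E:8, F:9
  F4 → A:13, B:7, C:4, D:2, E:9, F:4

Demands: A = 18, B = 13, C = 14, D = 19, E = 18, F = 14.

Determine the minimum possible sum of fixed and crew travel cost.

Open {F1, F4}: assign each demand point to its cheapest open site.
  A→F1 18×5=90, B→F4 13×7=91, C→F4 14×4=56, D→F4 19×2=38, E→F1 18×2=36, F→F4 14×4=56
  crew travel cost 367, fixed 59 → total 426.
Compare {F1, F3, F4}: crew travel cost 367 + fixed 84 = 451.
Compare {F1, F2, F4}: crew travel cost 367 + fixed 93 = 460.
Compare {F1, F2, F3, F4}: crew travel cost 367 + fixed 118 = 485.
All other subsets cost ≥ 451. Minimum total cost: 426.

426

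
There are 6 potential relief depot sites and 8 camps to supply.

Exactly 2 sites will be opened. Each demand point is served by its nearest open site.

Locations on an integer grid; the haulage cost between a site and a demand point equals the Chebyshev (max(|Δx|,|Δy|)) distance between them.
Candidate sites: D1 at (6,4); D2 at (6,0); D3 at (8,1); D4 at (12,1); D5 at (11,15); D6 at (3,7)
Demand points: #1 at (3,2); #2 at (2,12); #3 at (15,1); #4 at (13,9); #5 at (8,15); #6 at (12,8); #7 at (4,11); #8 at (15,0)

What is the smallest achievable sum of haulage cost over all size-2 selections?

Open {D4, D6}.
  #1→D6 5, #2→D6 5, #3→D4 3, #4→D4 8, #5→D6 8, #6→D4 7, #7→D6 4, #8→D4 3  ⇒ total 43.
Compare {D4, D5}: total 47.
Compare {D1, D4}: total 48.
No size-2 selection does better; minimum is 43.

43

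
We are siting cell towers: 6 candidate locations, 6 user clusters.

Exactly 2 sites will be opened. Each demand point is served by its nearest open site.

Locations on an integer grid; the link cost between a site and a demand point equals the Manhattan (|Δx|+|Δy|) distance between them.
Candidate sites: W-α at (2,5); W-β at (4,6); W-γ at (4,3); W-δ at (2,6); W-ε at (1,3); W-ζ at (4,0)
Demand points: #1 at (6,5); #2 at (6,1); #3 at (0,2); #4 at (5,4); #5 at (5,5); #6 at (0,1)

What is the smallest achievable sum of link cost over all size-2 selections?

18

Open {W-γ, W-ε}.
  #1→W-γ 4, #2→W-γ 4, #3→W-ε 2, #4→W-γ 2, #5→W-γ 3, #6→W-ε 3  ⇒ total 18.
Compare {W-β, W-ε}: total 20.
Compare {W-β, W-γ}: total 22.
No size-2 selection does better; minimum is 18.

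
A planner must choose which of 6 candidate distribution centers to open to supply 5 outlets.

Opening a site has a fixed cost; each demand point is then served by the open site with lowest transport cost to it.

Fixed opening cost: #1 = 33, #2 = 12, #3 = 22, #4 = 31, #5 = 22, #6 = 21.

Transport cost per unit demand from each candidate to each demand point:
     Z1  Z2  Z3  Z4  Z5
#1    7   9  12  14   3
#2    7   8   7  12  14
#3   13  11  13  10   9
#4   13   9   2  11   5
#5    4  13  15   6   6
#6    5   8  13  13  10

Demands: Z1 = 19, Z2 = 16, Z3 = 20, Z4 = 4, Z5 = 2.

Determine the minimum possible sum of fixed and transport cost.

Open {#2, #4, #5}: assign each demand point to its cheapest open site.
  Z1→#5 19×4=76, Z2→#2 16×8=128, Z3→#4 20×2=40, Z4→#5 4×6=24, Z5→#4 2×5=10
  transport cost 278, fixed 65 → total 343.
Compare {#4, #5}: transport cost 294 + fixed 53 = 347.
Compare {#4, #5, #6}: transport cost 278 + fixed 74 = 352.
Compare {#2, #4, #5, #6}: transport cost 278 + fixed 86 = 364.
All other subsets cost ≥ 347. Minimum total cost: 343.

343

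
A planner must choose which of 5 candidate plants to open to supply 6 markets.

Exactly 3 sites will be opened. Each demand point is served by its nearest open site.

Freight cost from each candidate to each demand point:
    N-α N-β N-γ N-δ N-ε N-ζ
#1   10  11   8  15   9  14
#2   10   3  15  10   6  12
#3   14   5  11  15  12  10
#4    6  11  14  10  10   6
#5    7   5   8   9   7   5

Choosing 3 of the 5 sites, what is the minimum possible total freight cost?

37

Open {#2, #4, #5}.
  N-α→#4 6, N-β→#2 3, N-γ→#5 8, N-δ→#5 9, N-ε→#2 6, N-ζ→#5 5  ⇒ total 37.
Compare {#1, #2, #5}: total 38.
Compare {#2, #3, #5}: total 38.
No size-3 selection does better; minimum is 37.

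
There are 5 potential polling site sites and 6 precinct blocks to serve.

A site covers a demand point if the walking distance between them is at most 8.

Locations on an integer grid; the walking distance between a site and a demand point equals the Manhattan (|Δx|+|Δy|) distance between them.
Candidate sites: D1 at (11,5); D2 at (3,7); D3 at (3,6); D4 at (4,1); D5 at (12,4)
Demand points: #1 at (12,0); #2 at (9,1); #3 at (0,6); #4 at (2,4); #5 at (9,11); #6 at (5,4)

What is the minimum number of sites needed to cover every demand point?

2

Coverage sets (demand points within 8 of each site):
  D1: {#1, #2, #5, #6}
  D2: {#3, #4, #6}
  D3: {#3, #4, #6}
  D4: {#2, #4, #6}
  D5: {#1, #2, #6}
No single site covers all 6 demand points.
But {D1, D2} covers everything, so the minimum is 2.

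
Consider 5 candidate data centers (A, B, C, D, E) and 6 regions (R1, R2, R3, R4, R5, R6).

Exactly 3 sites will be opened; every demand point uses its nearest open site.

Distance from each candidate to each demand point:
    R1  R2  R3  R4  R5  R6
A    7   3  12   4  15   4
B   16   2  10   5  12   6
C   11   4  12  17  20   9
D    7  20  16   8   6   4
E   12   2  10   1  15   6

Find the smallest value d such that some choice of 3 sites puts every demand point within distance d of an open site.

10

Open {A, B, D}.
  Farthest demand point is R3 at distance 10 (to B); all others are ≤ 10.
With {A, D, E} the worst case is 10.
With {B, C, D} the worst case is 10.
No size-3 selection achieves below 10.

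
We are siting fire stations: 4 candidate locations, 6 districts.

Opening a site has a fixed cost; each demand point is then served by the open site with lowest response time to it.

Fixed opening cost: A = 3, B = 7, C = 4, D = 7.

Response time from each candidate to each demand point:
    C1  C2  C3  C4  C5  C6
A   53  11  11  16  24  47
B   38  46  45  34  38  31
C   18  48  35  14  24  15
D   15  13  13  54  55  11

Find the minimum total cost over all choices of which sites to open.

98

Open {A, D}: assign each demand point to its cheapest open site.
  C1→D 15, C2→A 11, C3→A 11, C4→A 16, C5→A 24, C6→D 11
  response time 88, fixed 10 → total 98.
Compare {A, C}: response time 93 + fixed 7 = 100.
Compare {A, C, D}: response time 86 + fixed 14 = 100.
Compare {C, D}: response time 90 + fixed 11 = 101.
All other subsets cost ≥ 100. Minimum total cost: 98.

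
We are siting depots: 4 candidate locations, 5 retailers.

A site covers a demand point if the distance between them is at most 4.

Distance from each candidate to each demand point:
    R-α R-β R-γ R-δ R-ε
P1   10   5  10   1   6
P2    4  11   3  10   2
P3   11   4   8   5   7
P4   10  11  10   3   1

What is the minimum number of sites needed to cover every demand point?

Coverage sets (demand points within 4 of each site):
  P1: {R-δ}
  P2: {R-α, R-γ, R-ε}
  P3: {R-β}
  P4: {R-δ, R-ε}
No 2 sites suffice: every size-2 union leaves at least one demand point uncovered.
But {P1, P2, P3} covers everything, so the minimum is 3.

3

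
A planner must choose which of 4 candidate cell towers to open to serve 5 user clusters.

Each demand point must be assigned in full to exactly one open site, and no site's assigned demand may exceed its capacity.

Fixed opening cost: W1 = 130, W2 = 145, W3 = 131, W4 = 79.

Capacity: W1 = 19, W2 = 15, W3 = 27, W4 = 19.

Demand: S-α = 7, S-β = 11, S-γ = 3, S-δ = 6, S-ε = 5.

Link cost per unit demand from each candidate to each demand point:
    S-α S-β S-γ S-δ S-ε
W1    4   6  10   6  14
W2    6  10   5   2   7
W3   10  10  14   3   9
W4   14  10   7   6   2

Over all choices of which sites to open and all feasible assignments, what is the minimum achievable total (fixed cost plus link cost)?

370

Open {W1, W4}; cheapest assignment that respects the capacities:
  W1 (cap 19, load 18): S-α, S-β — cost 7×4 + 11×6 = 94
  W4 (cap 19, load 14): S-γ, S-δ, S-ε — cost 3×7 + 6×6 + 5×2 = 67
  Shipping 161, fixed 209 → total 370.
  Any other capacity-feasible assignment to {W1, W4} ships for at least 161.
Compare {W2, W4}: its best feasible assignment gives total 419.
Compare {W1, W2}: its best feasible assignment gives total 431.
Every other set of open sites that can feasibly serve all demand totals ≥ 419 even under its best assignment. Minimum: 370.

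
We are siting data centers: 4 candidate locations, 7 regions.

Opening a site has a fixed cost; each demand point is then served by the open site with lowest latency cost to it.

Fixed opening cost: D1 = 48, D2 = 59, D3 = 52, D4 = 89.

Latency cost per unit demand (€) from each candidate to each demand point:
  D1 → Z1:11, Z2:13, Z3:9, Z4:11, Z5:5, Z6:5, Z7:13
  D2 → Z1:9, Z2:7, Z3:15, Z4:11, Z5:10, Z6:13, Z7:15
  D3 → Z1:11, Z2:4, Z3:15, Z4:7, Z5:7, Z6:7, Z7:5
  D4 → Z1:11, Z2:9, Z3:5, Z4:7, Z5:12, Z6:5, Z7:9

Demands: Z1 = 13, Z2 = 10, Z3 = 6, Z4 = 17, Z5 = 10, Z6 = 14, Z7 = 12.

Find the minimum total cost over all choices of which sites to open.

Open {D1, D3}: assign each demand point to its cheapest open site.
  Z1→D1 13×11=143, Z2→D3 10×4=40, Z3→D1 6×9=54, Z4→D3 17×7=119, Z5→D1 10×5=50, Z6→D1 14×5=70, Z7→D3 12×5=60
  latency cost 536, fixed 100 → total 636.
Compare {D1, D2, D3}: latency cost 510 + fixed 159 = 669.
Compare {D3}: latency cost 620 + fixed 52 = 672.
Compare {D3, D4}: latency cost 532 + fixed 141 = 673.
All other subsets cost ≥ 669. Minimum total cost: 636.

636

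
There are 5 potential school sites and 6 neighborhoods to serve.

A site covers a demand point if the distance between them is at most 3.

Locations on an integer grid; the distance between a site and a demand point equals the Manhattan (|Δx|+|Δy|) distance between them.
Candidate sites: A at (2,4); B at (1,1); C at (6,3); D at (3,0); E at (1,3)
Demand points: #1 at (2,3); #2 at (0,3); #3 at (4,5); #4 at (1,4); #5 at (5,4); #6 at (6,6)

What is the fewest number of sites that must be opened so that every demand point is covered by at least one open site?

Coverage sets (demand points within 3 of each site):
  A: {#1, #2, #3, #4, #5}
  B: {#1, #2, #4}
  C: {#5, #6}
  D: {}
  E: {#1, #2, #4}
No single site covers all 6 demand points.
But {A, C} covers everything, so the minimum is 2.

2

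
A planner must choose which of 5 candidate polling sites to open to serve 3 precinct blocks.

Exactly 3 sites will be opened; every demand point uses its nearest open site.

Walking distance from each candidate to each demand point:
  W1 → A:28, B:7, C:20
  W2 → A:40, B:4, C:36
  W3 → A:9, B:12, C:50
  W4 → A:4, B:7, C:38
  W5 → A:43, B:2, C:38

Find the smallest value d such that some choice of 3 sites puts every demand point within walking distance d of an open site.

Open {W1, W2, W3}.
  Farthest demand point is C at walking distance 20 (to W1); all others are ≤ 20.
With {W1, W2, W4} the worst case is 20.
With {W1, W3, W4} the worst case is 20.
No size-3 selection achieves below 20.

20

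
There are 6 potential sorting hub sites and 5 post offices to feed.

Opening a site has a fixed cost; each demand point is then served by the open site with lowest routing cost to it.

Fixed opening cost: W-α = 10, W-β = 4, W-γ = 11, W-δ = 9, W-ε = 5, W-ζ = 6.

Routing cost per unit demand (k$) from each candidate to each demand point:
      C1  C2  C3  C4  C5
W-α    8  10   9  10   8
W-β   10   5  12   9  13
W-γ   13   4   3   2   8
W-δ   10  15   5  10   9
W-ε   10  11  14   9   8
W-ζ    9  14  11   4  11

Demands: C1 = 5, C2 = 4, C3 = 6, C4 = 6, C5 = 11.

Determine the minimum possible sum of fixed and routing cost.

195

Open {W-α, W-γ}: assign each demand point to its cheapest open site.
  C1→W-α 5×8=40, C2→W-γ 4×4=16, C3→W-γ 6×3=18, C4→W-γ 6×2=12, C5→W-α 11×8=88
  routing cost 174, fixed 21 → total 195.
Compare {W-γ, W-ζ}: routing cost 179 + fixed 17 = 196.
Compare {W-β, W-γ}: routing cost 184 + fixed 15 = 199.
Compare {W-α, W-β, W-γ}: routing cost 174 + fixed 25 = 199.
All other subsets cost ≥ 196. Minimum total cost: 195.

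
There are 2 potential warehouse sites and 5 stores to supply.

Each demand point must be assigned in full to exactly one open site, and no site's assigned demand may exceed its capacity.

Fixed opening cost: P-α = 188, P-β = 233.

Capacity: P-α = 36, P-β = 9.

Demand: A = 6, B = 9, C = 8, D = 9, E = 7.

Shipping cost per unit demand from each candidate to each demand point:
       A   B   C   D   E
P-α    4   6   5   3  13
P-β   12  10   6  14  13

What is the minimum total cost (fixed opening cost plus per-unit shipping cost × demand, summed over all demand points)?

657

Open {P-α, P-β}; cheapest assignment that respects the capacities:
  P-α (cap 36, load 32): A, B, C, D — cost 6×4 + 9×6 + 8×5 + 9×3 = 145
  P-β (cap 9, load 7): E — cost 7×13 = 91
  Shipping 236, fixed 421 → total 657.
  Any other capacity-feasible assignment to {P-α, P-β} ships for at least 236.
Total demand is 39 and no other set of sites has combined capacity ≥ 39, so {P-α, P-β} is the only feasible choice of open sites. Minimum: 657.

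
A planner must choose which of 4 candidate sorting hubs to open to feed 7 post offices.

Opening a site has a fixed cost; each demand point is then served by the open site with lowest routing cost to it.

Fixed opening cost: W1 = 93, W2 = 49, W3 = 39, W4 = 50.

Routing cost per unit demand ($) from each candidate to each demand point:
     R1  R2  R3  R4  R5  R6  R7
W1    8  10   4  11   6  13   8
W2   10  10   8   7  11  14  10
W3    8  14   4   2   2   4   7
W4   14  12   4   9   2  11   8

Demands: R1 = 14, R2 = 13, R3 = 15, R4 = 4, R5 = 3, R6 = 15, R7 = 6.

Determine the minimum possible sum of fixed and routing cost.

506

Open {W2, W3}: assign each demand point to its cheapest open site.
  R1→W3 14×8=112, R2→W2 13×10=130, R3→W3 15×4=60, R4→W3 4×2=8, R5→W3 3×2=6, R6→W3 15×4=60, R7→W3 6×7=42
  routing cost 418, fixed 88 → total 506.
Compare {W3}: routing cost 470 + fixed 39 = 509.
Compare {W3, W4}: routing cost 444 + fixed 89 = 533.
Compare {W1, W3}: routing cost 418 + fixed 132 = 550.
All other subsets cost ≥ 509. Minimum total cost: 506.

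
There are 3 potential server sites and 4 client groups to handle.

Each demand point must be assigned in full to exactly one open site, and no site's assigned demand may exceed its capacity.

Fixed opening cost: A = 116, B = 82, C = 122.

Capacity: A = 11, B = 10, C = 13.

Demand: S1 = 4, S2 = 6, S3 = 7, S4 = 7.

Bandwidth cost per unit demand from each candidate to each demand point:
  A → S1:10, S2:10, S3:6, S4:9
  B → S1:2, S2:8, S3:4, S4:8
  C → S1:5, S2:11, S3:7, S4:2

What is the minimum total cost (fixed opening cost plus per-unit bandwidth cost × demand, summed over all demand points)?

Open {A, C}; cheapest assignment that respects the capacities:
  A (cap 11, load 11): S1, S3 — cost 4×10 + 7×6 = 82
  C (cap 13, load 13): S2, S4 — cost 6×11 + 7×2 = 80
  Shipping 162, fixed 238 → total 400.
  Any other capacity-feasible assignment to {A, C} ships for at least 162.
Compare {A, B, C}: its best feasible assignment gives total 432.
Every other set of open sites that can feasibly serve all demand totals ≥ 432 even under its best assignment. Minimum: 400.

400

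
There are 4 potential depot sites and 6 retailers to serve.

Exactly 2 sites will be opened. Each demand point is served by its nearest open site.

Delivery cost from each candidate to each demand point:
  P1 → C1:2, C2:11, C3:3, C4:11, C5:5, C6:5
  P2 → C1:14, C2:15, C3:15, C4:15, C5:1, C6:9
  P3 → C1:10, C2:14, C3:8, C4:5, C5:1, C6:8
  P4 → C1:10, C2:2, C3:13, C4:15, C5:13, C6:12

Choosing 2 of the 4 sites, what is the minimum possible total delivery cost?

27

Open {P1, P3}.
  C1→P1 2, C2→P1 11, C3→P1 3, C4→P3 5, C5→P3 1, C6→P1 5  ⇒ total 27.
Compare {P1, P4}: total 28.
Compare {P1, P2}: total 33.
No size-2 selection does better; minimum is 27.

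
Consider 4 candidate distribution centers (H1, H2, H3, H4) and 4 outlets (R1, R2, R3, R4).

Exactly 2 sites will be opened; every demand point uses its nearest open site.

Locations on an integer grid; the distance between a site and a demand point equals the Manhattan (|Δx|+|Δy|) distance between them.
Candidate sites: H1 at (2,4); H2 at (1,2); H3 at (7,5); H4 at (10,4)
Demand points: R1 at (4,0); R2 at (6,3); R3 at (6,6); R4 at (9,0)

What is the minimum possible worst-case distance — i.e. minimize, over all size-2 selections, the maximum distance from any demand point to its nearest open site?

Open {H1, H4}.
  Farthest demand point is R1 at distance 6 (to H1); all others are ≤ 6.
With {H2, H4} the worst case is 6.
With {H1, H3} the worst case is 7.
No size-2 selection achieves below 6.

6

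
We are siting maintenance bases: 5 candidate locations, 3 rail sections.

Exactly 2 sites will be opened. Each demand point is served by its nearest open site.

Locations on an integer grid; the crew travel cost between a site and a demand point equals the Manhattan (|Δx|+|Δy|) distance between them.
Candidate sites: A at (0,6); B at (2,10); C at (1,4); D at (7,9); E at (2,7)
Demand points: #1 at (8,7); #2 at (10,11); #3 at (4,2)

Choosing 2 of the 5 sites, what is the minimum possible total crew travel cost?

Open {C, D}.
  #1→D 3, #2→D 5, #3→C 5  ⇒ total 13.
Compare {D, E}: total 15.
Compare {A, D}: total 16.
No size-2 selection does better; minimum is 13.

13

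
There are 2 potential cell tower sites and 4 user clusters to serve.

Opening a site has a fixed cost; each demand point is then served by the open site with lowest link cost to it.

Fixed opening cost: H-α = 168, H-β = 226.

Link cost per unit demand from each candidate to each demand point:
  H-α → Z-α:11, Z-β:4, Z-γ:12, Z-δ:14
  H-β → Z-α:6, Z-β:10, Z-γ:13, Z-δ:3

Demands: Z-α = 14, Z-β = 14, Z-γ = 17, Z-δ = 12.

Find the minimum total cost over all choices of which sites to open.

Open {H-β}: assign each demand point to its cheapest open site.
  Z-α→H-β 14×6=84, Z-β→H-β 14×10=140, Z-γ→H-β 17×13=221, Z-δ→H-β 12×3=36
  link cost 481, fixed 226 → total 707.
Compare {H-α}: link cost 582 + fixed 168 = 750.
Compare {H-α, H-β}: link cost 380 + fixed 394 = 774.

707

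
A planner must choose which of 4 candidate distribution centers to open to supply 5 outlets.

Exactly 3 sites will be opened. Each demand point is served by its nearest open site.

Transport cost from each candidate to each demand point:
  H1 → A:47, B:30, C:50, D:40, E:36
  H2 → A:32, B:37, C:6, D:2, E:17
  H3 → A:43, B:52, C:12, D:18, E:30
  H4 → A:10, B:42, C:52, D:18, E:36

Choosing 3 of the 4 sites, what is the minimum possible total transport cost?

Open {H1, H2, H4}.
  A→H4 10, B→H1 30, C→H2 6, D→H2 2, E→H2 17  ⇒ total 65.
Compare {H2, H3, H4}: total 72.
Compare {H1, H2, H3}: total 87.
No size-3 selection does better; minimum is 65.

65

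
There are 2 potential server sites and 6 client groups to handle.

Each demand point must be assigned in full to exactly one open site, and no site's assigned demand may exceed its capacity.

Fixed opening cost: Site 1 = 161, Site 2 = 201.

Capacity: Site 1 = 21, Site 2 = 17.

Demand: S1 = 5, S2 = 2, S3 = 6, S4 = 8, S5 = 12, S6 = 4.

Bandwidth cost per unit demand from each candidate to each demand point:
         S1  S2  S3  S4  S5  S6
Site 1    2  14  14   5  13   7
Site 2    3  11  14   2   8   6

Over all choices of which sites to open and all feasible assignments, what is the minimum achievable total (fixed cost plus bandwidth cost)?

Open {Site 1, Site 2}; cheapest assignment that respects the capacities:
  Site 1 (cap 21, load 21): S1, S2, S3, S4 — cost 5×2 + 2×14 + 6×14 + 8×5 = 162
  Site 2 (cap 17, load 16): S5, S6 — cost 12×8 + 4×6 = 120
  Shipping 282, fixed 362 → total 644.
  Any other capacity-feasible assignment to {Site 1, Site 2} ships for at least 282.
Total demand is 37 and no other set of sites has combined capacity ≥ 37, so {Site 1, Site 2} is the only feasible choice of open sites. Minimum: 644.

644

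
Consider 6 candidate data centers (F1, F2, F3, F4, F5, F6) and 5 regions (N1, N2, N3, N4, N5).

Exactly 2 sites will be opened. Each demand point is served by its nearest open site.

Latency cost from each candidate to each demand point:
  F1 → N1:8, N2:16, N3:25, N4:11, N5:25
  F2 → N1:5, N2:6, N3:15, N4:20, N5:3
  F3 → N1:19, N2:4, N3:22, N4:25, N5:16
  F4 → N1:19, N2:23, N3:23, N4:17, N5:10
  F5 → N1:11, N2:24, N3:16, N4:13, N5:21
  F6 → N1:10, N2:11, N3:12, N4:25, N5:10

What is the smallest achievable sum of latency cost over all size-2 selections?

40

Open {F1, F2}.
  N1→F2 5, N2→F2 6, N3→F2 15, N4→F1 11, N5→F2 3  ⇒ total 40.
Compare {F2, F5}: total 42.
Compare {F2, F4}: total 46.
No size-2 selection does better; minimum is 40.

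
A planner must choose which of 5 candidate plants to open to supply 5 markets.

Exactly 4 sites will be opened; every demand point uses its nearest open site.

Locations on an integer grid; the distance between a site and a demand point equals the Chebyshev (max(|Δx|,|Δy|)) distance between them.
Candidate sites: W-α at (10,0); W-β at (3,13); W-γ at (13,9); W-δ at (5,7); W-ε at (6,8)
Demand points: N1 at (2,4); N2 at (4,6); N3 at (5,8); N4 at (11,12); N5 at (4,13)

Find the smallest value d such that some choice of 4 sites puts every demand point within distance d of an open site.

3

Open {W-α, W-β, W-γ, W-δ}.
  Farthest demand point is N1 at distance 3 (to W-δ); all others are ≤ 3.
With {W-β, W-γ, W-δ, W-ε} the worst case is 3.
With {W-α, W-β, W-γ, W-ε} the worst case is 4.
No size-4 selection achieves below 3.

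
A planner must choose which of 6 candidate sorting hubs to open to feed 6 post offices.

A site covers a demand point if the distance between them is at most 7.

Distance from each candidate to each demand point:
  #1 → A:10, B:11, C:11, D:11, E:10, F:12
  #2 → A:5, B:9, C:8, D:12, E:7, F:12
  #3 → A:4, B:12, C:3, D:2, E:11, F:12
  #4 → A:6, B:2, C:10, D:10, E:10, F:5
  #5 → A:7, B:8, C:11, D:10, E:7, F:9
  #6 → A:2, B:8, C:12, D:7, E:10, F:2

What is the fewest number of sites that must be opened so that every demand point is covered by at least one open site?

Coverage sets (demand points within 7 of each site):
  #1: {}
  #2: {A, E}
  #3: {A, C, D}
  #4: {A, B, F}
  #5: {A, E}
  #6: {A, D, F}
No 2 sites suffice: every size-2 union leaves at least one demand point uncovered.
But {#2, #3, #4} covers everything, so the minimum is 3.

3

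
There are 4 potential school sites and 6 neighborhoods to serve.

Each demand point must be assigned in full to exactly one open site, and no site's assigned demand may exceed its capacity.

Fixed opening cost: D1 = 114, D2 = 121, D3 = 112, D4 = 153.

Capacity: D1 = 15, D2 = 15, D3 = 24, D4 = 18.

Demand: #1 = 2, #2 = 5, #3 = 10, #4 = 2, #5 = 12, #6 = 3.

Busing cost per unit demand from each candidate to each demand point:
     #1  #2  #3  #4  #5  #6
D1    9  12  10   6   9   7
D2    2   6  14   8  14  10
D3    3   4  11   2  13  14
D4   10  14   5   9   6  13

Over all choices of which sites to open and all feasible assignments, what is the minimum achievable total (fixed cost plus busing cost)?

495

Open {D1, D3}; cheapest assignment that respects the capacities:
  D1 (cap 15, load 15): #5, #6 — cost 12×9 + 3×7 = 129
  D3 (cap 24, load 19): #1, #2, #3, #4 — cost 2×3 + 5×4 + 10×11 + 2×2 = 140
  Shipping 269, fixed 226 → total 495.
  Any other capacity-feasible assignment to {D1, D3} ships for at least 269.
Compare {D3, D4}: its best feasible assignment gives total 516.
Compare {D2, D3}: its best feasible assignment gives total 567.
Every other set of open sites that can feasibly serve all demand totals ≥ 516 even under its best assignment. Minimum: 495.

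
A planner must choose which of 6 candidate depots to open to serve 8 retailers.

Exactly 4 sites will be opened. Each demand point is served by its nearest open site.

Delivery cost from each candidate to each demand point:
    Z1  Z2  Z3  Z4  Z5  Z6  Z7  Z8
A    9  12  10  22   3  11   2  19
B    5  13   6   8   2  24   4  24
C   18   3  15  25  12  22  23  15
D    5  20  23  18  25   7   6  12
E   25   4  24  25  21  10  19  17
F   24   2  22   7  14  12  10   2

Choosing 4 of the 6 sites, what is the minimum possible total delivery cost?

Open {A, B, D, F}.
  Z1→B 5, Z2→F 2, Z3→B 6, Z4→F 7, Z5→B 2, Z6→D 7, Z7→A 2, Z8→F 2  ⇒ total 33.
Compare {B, C, D, F}: total 35.
Compare {B, D, E, F}: total 35.
No size-4 selection does better; minimum is 33.

33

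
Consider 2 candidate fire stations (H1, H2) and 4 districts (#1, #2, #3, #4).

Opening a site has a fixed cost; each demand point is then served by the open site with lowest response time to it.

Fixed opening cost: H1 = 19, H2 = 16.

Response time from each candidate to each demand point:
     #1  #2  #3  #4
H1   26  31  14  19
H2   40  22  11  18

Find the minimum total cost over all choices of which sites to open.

Open {H2}: assign each demand point to its cheapest open site.
  #1→H2 40, #2→H2 22, #3→H2 11, #4→H2 18
  response time 91, fixed 16 → total 107.
Compare {H1}: response time 90 + fixed 19 = 109.
Compare {H1, H2}: response time 77 + fixed 35 = 112.

107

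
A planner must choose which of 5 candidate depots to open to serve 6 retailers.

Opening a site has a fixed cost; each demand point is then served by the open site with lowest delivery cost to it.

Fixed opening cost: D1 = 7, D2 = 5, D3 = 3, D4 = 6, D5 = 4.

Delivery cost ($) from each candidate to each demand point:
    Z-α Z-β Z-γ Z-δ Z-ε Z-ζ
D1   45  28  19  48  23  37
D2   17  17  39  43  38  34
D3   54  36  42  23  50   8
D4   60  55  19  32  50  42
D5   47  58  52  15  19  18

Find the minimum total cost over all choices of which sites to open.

Open {D2, D3, D4, D5}: assign each demand point to its cheapest open site.
  Z-α→D2 17, Z-β→D2 17, Z-γ→D4 19, Z-δ→D5 15, Z-ε→D5 19, Z-ζ→D3 8
  delivery cost 95, fixed 18 → total 113.
Compare {D1, D2, D3, D5}: delivery cost 95 + fixed 19 = 114.
Compare {D2, D4, D5}: delivery cost 105 + fixed 15 = 120.
Compare {D1, D2, D3, D4, D5}: delivery cost 95 + fixed 25 = 120.
All other subsets cost ≥ 114. Minimum total cost: 113.

113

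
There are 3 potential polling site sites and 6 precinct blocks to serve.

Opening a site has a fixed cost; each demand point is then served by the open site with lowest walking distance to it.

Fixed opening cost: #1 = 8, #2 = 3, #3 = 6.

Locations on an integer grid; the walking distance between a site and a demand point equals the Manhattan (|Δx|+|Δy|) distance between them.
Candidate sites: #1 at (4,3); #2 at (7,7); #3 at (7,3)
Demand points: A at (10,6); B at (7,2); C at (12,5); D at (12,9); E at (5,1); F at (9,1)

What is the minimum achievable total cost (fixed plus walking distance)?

36

Open {#2, #3}: assign each demand point to its cheapest open site.
  A→#2 4, B→#3 1, C→#2 7, D→#2 7, E→#3 4, F→#3 4
  walking distance 27, fixed 9 → total 36.
Compare {#3}: walking distance 33 + fixed 6 = 39.
Compare {#2}: walking distance 39 + fixed 3 = 42.
Compare {#1, #2}: walking distance 32 + fixed 11 = 43.
All other subsets cost ≥ 39. Minimum total cost: 36.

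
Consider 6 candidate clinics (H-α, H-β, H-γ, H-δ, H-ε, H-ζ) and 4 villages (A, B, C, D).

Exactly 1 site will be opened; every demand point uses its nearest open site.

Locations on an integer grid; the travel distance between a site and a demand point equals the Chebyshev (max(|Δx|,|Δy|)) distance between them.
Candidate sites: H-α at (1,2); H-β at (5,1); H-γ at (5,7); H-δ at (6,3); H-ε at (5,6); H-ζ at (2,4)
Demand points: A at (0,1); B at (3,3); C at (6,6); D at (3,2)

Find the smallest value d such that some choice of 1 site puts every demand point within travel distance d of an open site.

Open {H-ζ}.
  Farthest demand point is C at travel distance 4 (to H-ζ); all others are ≤ 4.
With {H-α} the worst case is 5.
With {H-β} the worst case is 5.
No size-1 selection achieves below 4.

4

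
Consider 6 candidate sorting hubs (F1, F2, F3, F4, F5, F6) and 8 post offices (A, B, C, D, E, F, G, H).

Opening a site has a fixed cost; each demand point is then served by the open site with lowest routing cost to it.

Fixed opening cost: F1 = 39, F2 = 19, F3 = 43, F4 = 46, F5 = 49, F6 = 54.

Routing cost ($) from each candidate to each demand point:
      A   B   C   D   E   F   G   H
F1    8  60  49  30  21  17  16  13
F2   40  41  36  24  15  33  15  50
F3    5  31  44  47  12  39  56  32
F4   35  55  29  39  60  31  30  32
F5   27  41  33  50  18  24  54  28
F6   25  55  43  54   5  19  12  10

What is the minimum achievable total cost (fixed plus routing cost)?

Open {F1, F2}: assign each demand point to its cheapest open site.
  A→F1 8, B→F2 41, C→F2 36, D→F2 24, E→F2 15, F→F1 17, G→F2 15, H→F1 13
  routing cost 169, fixed 58 → total 227.
Compare {F2, F6}: routing cost 172 + fixed 73 = 245.
Compare {F1, F3}: routing cost 168 + fixed 82 = 250.
Compare {F2, F3}: routing cost 188 + fixed 62 = 250.
All other subsets cost ≥ 245. Minimum total cost: 227.

227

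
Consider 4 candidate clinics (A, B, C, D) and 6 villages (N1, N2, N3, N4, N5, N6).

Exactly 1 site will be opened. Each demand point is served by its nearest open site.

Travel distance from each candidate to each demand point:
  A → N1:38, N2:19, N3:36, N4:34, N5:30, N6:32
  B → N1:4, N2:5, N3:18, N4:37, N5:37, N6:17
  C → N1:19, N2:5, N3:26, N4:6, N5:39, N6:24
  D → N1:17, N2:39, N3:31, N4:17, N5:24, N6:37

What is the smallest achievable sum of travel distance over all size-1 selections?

118

Open {B}.
  N1→B 4, N2→B 5, N3→B 18, N4→B 37, N5→B 37, N6→B 17  ⇒ total 118.
Compare {C}: total 119.
Compare {D}: total 165.
No size-1 selection does better; minimum is 118.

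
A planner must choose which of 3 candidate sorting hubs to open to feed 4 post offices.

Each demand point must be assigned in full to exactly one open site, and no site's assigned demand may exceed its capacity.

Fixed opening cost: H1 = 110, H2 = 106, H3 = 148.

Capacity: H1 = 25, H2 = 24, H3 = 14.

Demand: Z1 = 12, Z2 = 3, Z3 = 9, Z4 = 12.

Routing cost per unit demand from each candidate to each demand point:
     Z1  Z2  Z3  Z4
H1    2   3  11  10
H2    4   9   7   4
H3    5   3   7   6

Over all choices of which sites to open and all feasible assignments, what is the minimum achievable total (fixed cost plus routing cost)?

Open {H1, H2}; cheapest assignment that respects the capacities:
  H1 (cap 25, load 15): Z1, Z2 — cost 12×2 + 3×3 = 33
  H2 (cap 24, load 21): Z3, Z4 — cost 9×7 + 12×4 = 111
  Shipping 144, fixed 216 → total 360.
  Any other capacity-feasible assignment to {H1, H2} ships for at least 144.
Compare {H2, H3}: its best feasible assignment gives total 422.
Compare {H1, H3}: its best feasible assignment gives total 462.
Every other set of open sites that can feasibly serve all demand totals ≥ 422 even under its best assignment. Minimum: 360.

360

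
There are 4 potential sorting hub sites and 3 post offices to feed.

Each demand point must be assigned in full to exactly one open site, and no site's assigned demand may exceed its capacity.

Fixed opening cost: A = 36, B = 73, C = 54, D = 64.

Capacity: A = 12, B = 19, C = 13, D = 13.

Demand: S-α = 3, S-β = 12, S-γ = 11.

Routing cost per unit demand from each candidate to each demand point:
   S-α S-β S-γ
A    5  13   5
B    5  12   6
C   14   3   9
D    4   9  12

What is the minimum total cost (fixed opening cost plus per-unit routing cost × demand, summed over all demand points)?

244

Open {B, C}; cheapest assignment that respects the capacities:
  B (cap 19, load 14): S-α, S-γ — cost 3×5 + 11×6 = 81
  C (cap 13, load 12): S-β — cost 12×3 = 36
  Shipping 117, fixed 127 → total 244.
  Any other capacity-feasible assignment to {B, C} ships for at least 117.
Compare {A, C, D}: its best feasible assignment gives total 257.
Compare {A, B, C}: its best feasible assignment gives total 269.
Every other set of open sites that can feasibly serve all demand totals ≥ 257 even under its best assignment. Minimum: 244.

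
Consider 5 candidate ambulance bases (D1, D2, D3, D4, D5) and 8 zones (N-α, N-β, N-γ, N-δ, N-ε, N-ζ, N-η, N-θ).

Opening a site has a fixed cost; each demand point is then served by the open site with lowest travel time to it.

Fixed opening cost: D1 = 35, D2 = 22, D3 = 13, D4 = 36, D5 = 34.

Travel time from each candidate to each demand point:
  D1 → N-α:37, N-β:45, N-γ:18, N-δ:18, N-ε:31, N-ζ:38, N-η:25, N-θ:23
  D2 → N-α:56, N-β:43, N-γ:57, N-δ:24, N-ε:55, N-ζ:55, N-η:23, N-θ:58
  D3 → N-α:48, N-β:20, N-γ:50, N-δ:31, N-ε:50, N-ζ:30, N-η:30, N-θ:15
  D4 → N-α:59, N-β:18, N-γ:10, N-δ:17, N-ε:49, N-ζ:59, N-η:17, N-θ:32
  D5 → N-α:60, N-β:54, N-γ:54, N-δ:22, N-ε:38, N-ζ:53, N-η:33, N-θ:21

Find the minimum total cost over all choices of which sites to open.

Open {D1, D3}: assign each demand point to its cheapest open site.
  N-α→D1 37, N-β→D3 20, N-γ→D1 18, N-δ→D1 18, N-ε→D1 31, N-ζ→D3 30, N-η→D1 25, N-θ→D3 15
  travel time 194, fixed 48 → total 242.
Compare {D3, D4}: travel time 204 + fixed 49 = 253.
Compare {D1, D3, D4}: travel time 175 + fixed 84 = 259.
Compare {D1, D4}: travel time 191 + fixed 71 = 262.
All other subsets cost ≥ 253. Minimum total cost: 242.

242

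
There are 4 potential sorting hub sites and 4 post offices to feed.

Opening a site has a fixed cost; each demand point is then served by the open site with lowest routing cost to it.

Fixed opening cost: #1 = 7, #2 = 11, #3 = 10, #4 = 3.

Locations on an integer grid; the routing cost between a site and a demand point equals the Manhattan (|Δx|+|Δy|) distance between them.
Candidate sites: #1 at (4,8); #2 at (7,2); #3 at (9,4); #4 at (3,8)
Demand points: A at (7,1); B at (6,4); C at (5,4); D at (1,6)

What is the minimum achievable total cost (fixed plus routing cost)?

26

Open {#2, #4}: assign each demand point to its cheapest open site.
  A→#2 1, B→#2 3, C→#2 4, D→#4 4
  routing cost 12, fixed 14 → total 26.
Compare {#2}: routing cost 18 + fixed 11 = 29.
Compare {#3, #4}: routing cost 16 + fixed 13 = 29.
Compare {#4}: routing cost 28 + fixed 3 = 31.
All other subsets cost ≥ 29. Minimum total cost: 26.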